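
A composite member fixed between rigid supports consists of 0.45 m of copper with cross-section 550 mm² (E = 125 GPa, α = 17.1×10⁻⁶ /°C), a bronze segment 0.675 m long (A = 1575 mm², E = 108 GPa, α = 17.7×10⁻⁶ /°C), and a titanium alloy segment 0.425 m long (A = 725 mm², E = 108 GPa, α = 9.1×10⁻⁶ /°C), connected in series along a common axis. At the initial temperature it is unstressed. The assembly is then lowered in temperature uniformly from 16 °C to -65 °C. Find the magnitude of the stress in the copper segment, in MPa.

Free thermal contraction of the whole bar: Σ αᵢΔT Lᵢ = 17.1×10⁻⁶×81×450 + 17.7×10⁻⁶×81×675 + 9.1×10⁻⁶×81×425 = 1.904 mm.
The walls prevent any net length change, so an axial force P (same in every segment) develops. Compatibility: P · Σ Lᵢ/(AᵢEᵢ) = δ_free.
The series flexibility is Σ Lᵢ/(AᵢEᵢ) = 450/(550×125×10³) + 675/(1575×108×10³) + 425/(725×108×10³) = 1.594×10⁻⁵ mm/N.
Hence P = δ_free / Σ(L/AE) = 1.904/1.594×10⁻⁵ = 119.5 kN (tensile).
σ_{copper} = P / A = 119500 / 550 = 217.2 MPa.

σ ≈ 217 MPa (tensile)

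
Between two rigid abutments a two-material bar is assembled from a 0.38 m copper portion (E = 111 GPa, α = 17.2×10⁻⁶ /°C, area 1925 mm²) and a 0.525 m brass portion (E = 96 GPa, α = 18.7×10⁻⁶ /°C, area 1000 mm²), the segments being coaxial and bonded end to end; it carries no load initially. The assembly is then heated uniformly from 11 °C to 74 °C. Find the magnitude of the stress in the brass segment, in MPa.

With the walls removed the bar would change length by δ_free = Σ αᵢΔT Lᵢ = 17.2×10⁻⁶×63×380 + 18.7×10⁻⁶×63×525 = 1.03 mm.
The rigid supports impose zero overall length change; the single axial force P common to all segments must satisfy P Σ Lᵢ/(AᵢEᵢ) = δ_free.
Σ Lᵢ/(AᵢEᵢ) = 380/(1925×111×10³) + 525/(1000×96×10³) = 7.247×10⁻⁶ mm/N.
P = 1.03 / 7.247×10⁻⁶ = 142200 N = 142.2 kN, compressive.
σ_{brass} = P / A = 142200 / 1000 = 142.2 MPa.

σ ≈ 142 MPa (compressive)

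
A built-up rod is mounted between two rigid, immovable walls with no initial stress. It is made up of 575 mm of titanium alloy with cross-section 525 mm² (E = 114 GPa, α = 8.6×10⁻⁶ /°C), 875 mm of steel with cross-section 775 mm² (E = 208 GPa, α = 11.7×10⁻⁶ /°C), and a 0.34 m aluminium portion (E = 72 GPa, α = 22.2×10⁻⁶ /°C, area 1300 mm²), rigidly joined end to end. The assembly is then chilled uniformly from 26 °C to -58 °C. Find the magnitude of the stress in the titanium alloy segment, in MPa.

Free thermal contraction of the whole bar: Σ αᵢΔT Lᵢ = 8.6×10⁻⁶×84×575 + 11.7×10⁻⁶×84×875 + 22.2×10⁻⁶×84×340 = 1.909 mm.
The walls prevent any net length change, so an axial force P (same in every segment) develops. Compatibility: P · Σ Lᵢ/(AᵢEᵢ) = δ_free.
Σ Lᵢ/(AᵢEᵢ) = 575/(525×114×10³) + 875/(775×208×10³) + 340/(1300×72×10³) = 1.867×10⁻⁵ mm/N.
P = 1.909 / 1.867×10⁻⁵ = 102300 N = 102.3 kN, tensile.
σ_{titanium alloy} = P / A = 102300 / 525 = 194.8 MPa.

σ ≈ 195 MPa (tensile)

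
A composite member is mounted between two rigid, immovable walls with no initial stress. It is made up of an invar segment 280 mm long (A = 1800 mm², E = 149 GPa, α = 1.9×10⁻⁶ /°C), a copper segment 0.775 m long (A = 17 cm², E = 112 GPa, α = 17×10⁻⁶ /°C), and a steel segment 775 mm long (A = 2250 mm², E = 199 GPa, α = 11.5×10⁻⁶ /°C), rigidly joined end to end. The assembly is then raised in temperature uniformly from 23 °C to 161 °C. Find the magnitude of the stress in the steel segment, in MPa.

σ ≈ 203 MPa (compressive)

Free thermal expansion of the whole bar: Σ αᵢΔT Lᵢ = 1.9×10⁻⁶×138×280 + 17×10⁻⁶×138×775 + 11.5×10⁻⁶×138×775 = 3.121 mm.
The walls prevent any net length change, so an axial force P (same in every segment) develops. Compatibility: P · Σ Lᵢ/(AᵢEᵢ) = δ_free.
The series flexibility is Σ Lᵢ/(AᵢEᵢ) = 280/(1800×149×10³) + 775/(1700×112×10³) + 775/(2250×199×10³) = 6.845×10⁻⁶ mm/N.
Hence P = δ_free / Σ(L/AE) = 3.121/6.845×10⁻⁶ = 456 kN (compressive).
σ_{steel} = P / A = 456000 / 2250 = 202.7 MPa.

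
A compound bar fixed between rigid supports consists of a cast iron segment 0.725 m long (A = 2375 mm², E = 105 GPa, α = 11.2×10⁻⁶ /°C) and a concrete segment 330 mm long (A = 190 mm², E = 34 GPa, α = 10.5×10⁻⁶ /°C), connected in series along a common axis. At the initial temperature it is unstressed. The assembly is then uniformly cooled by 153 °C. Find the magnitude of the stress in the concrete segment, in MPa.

σ ≈ 173 MPa (tensile)

Free thermal contraction of the whole bar: Σ αᵢΔT Lᵢ = 11.2×10⁻⁶×153×725 + 10.5×10⁻⁶×153×330 = 1.773 mm.
Since the ends are fixed, an axial force P builds up, equal in every segment, with P · Σ Lᵢ/(AᵢEᵢ) = δ_free.
Σ Lᵢ/(AᵢEᵢ) = 725/(2375×105×10³) + 330/(190×34×10³) = 5.399×10⁻⁵ mm/N.
P = 1.773 / 5.399×10⁻⁵ = 32830 N = 32.83 kN, tensile.
σ_{concrete} = P / A = 32830 / 190 = 172.8 MPa.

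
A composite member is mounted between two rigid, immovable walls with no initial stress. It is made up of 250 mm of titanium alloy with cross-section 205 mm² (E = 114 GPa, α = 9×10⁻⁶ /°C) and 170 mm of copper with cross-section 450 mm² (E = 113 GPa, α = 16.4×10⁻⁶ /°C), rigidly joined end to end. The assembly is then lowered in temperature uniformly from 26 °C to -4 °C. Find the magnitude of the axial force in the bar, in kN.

P ≈ 10.8 kN (tensile)

If the supports were absent, the total length change would be Σ αᵢΔT Lᵢ = 9×10⁻⁶×30×250 + 16.4×10⁻⁶×30×170 = 0.1511 mm.
The walls prevent any net length change, so an axial force P (same in every segment) develops. Compatibility: P · Σ Lᵢ/(AᵢEᵢ) = δ_free.
Σ Lᵢ/(AᵢEᵢ) = 250/(205×114×10³) + 170/(450×113×10³) = 1.404×10⁻⁵ mm/N.
So P = 0.1511 / 1.404×10⁻⁵ = 10.76 kN, tensile.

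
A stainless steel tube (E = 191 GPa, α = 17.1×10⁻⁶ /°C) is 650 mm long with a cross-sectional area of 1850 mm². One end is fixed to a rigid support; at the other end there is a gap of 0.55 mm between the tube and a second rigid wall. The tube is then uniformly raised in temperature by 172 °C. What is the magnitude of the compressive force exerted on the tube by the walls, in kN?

If the wall were absent the tube would grow by αΔT L = 17.1×10⁻⁶ × 172 × 650 = 1.912 mm.
The gap closes (δ_free > 0.55 mm) and the wall then resists a further 1.912 − 0.55 = 1.362 mm of expansion.
Compatibility: PL/(AE) = 1.362 mm, so σ = P/A = E × (1.362/650) = 400.2 MPa.
P = σA = 400.2 × 1850 = 740.3 kN.

P ≈ 740 kN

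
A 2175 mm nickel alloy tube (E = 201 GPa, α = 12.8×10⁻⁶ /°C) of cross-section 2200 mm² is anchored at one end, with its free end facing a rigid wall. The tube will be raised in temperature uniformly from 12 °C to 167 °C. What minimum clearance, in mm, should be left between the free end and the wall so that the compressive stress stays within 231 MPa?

Free expansion if unrestrained: δ_free = αΔT L = 12.8×10⁻⁶ × 155 × 2175 = 4.315 mm.
At the allowable stress the elastic shortening the wall may impose is σL/E = 231 × 2175 / (201×10³) = 2.5 mm.
The gap must absorb the remainder: g_min = 4.315 − 2.5 = 1.816 mm.

g ≈ 1.82 mm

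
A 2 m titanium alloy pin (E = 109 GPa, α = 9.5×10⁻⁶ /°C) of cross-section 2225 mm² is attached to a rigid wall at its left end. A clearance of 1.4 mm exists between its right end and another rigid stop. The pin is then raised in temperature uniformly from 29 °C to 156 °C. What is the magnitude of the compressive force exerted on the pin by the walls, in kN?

If the wall were absent the pin would grow by αΔT L = 9.5×10⁻⁶ × 127 × 2000 = 2.413 mm.
The gap closes (δ_free > 1.4 mm) and the wall then resists a further 2.413 − 1.4 = 1.013 mm of expansion.
Compatibility: PL/(AE) = 1.013 mm, so σ = P/A = E × (1.013/2000) = 55.21 MPa.
Force on the wall = σA = 55.21 × 2225 mm² = 122.8 kN.

P ≈ 123 kN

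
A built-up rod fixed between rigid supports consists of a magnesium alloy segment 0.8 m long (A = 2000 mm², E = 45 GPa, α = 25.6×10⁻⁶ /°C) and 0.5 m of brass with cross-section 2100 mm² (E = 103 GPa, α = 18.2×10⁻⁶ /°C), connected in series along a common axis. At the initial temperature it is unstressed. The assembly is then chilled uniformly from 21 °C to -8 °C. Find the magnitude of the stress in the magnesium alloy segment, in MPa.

σ ≈ 38.3 MPa (tensile)

If the supports were absent, the total length change would be Σ αᵢΔT Lᵢ = 25.6×10⁻⁶×29×800 + 18.2×10⁻⁶×29×500 = 0.8578 mm.
The rigid supports impose zero overall length change; the single axial force P common to all segments must satisfy P Σ Lᵢ/(AᵢEᵢ) = δ_free.
The series flexibility is Σ Lᵢ/(AᵢEᵢ) = 800/(2000×45×10³) + 500/(2100×103×10³) = 1.12×10⁻⁵ mm/N.
Hence P = δ_free / Σ(L/AE) = 0.8578/1.12×10⁻⁵ = 76.59 kN (tensile).
σ_{magnesium alloy} = P / A = 76590 / 2000 = 38.29 MPa.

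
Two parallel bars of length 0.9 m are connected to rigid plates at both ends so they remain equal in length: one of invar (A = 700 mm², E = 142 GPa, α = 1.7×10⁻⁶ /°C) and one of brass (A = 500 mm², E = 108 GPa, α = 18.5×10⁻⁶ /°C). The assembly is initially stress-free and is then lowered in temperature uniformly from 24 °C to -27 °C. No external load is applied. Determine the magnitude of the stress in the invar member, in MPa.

Equilibrium of a rigid end plate with no external load gives equal and opposite internal forces ±P in the two members. Since α_{brass} > α_{invar}, cooling drives the brass into tension and the invar into compression.
Setting the final lengths equal and cancelling L: (α₁ − α₂)ΔT = P/(A₁E₁) + P/(A₂E₂).
|α₁ − α₂|·ΔT = 16.8×10⁻⁶ × 51 = 0.0008568.
1/(A₁E₁) + 1/(A₂E₂) = 1/(700×142×10³) + 1/(500×108×10³) = 2.858×10⁻⁸ N⁻¹.
P = 0.0008568 / 2.858×10⁻⁸ = 29980 N = 29.98 kN.
σ_{invar} = P/A₁ = 29980/700 = 42.83 MPa, compressive.

σ ≈ 42.8 MPa (compressive)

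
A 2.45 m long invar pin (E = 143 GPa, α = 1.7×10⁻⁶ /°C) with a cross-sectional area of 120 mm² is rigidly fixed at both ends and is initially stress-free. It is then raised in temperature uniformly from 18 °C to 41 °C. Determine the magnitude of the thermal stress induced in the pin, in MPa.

σ ≈ 5.59 MPa (compressive)

The supports are rigid, so the total axial strain is zero. The restrained thermal strain is ε = αΔT = 1.7×10⁻⁶ × 23 = 39.1×10⁻⁶.
Hence σ = E·αΔT = 143×10³ × 39.1×10⁻⁶ = 5.591 MPa, compressive.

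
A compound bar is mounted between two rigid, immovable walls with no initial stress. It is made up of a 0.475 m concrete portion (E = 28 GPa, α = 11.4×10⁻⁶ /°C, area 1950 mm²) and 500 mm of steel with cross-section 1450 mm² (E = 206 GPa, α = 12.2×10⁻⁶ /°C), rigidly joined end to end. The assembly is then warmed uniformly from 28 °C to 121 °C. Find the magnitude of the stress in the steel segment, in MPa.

σ ≈ 71.2 MPa (compressive)

With the walls removed the bar would change length by δ_free = Σ αᵢΔT Lᵢ = 11.4×10⁻⁶×93×475 + 12.2×10⁻⁶×93×500 = 1.071 mm.
Since the ends are fixed, an axial force P builds up, equal in every segment, with P · Σ Lᵢ/(AᵢEᵢ) = δ_free.
Σ Lᵢ/(AᵢEᵢ) = 475/(1950×28×10³) + 500/(1450×206×10³) = 1.037×10⁻⁵ mm/N.
So P = 1.071 / 1.037×10⁻⁵ = 103.2 kN, compressive.
σ_{steel} = P / A = 103200 / 1450 = 71.2 MPa.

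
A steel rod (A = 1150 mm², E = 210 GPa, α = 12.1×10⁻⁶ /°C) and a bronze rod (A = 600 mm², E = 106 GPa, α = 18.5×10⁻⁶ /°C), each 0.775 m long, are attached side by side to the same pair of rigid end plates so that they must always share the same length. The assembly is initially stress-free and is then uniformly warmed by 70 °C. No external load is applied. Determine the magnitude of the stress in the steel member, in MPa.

Both members must finish at the same length. With the larger α, the bronze tends to over-expand; the plates restrain it, putting the bronze in compression and the steel in tension. With no external load the two internal forces are equal and opposite, magnitude P.
Compatibility of the two members (thermal + elastic change equal): (α₁ − α₂)ΔT = P·[1/(A₁E₁) + 1/(A₂E₂)].
|α₁ − α₂|·ΔT = 6.4×10⁻⁶ × 70 = 0.000448.
1/(A₁E₁) + 1/(A₂E₂) = 1/(1150×210×10³) + 1/(600×106×10³) = 1.986×10⁻⁸ N⁻¹.
So P = 0.000448 / 1.986×10⁻⁸ = 22.55 kN.
σ_{steel} = P/A₁ = 22550/1150 = 19.61 MPa, tensile.

σ ≈ 19.6 MPa (tensile)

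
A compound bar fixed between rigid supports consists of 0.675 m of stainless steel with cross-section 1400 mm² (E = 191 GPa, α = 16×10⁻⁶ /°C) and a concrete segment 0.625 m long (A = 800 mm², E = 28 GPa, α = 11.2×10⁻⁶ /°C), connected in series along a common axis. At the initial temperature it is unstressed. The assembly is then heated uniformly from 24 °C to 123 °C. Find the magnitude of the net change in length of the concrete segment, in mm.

|ΔL| ≈ 0.923 mm

Free thermal expansion of the whole bar: Σ αᵢΔT Lᵢ = 16×10⁻⁶×99×675 + 11.2×10⁻⁶×99×625 = 1.762 mm.
The walls prevent any net length change, so an axial force P (same in every segment) develops. Compatibility: P · Σ Lᵢ/(AᵢEᵢ) = δ_free.
Σ Lᵢ/(AᵢEᵢ) = 675/(1400×191×10³) + 625/(800×28×10³) = 3.043×10⁻⁵ mm/N.
So P = 1.762 / 3.043×10⁻⁵ = 57.92 kN, compressive.
For the concrete segment, free thermal change = 11.2×10⁻⁶×99×625 = 0.693 mm and elastic change from P = 57920×625/(800×28×10³) = 1.616 mm; these oppose, so the net change is 0.923 mm (segment shortens).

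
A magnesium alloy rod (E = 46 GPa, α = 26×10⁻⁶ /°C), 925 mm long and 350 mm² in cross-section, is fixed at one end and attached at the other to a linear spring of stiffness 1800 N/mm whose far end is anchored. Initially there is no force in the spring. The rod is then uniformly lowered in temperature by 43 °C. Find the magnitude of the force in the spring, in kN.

Free thermal contraction: δ_free = αΔT L = 26×10⁻⁶ × 43 × 925 = 1.034 mm.
Let P be the tensile force in the spring. The rod extends elastically by PL/(AE) and the spring stretches by P/k; together these equal δ_free.
P [ L/(AE) + 1/k ] = δ_free → P [ 925/(350×46×10³) + 1/(1800) ] = 1.034.
P = 1.034 / 0.000613 = 1687 N.

P ≈ 1.69 kN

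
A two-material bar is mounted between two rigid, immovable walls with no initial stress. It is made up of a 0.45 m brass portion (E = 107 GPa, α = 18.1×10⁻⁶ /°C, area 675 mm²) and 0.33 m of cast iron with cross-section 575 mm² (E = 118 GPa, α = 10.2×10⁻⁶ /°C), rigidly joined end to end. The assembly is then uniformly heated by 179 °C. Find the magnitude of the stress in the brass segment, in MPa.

Free thermal expansion of the whole bar: Σ αᵢΔT Lᵢ = 18.1×10⁻⁶×179×450 + 10.2×10⁻⁶×179×330 = 2.06 mm.
Since the ends are fixed, an axial force P builds up, equal in every segment, with P · Σ Lᵢ/(AᵢEᵢ) = δ_free.
The series flexibility is Σ Lᵢ/(AᵢEᵢ) = 450/(675×107×10³) + 330/(575×118×10³) = 1.109×10⁻⁵ mm/N.
P = 2.06 / 1.109×10⁻⁵ = 185700 N = 185.7 kN, compressive.
σ_{brass} = P / A = 185700 / 675 = 275.1 MPa.

σ ≈ 275 MPa (compressive)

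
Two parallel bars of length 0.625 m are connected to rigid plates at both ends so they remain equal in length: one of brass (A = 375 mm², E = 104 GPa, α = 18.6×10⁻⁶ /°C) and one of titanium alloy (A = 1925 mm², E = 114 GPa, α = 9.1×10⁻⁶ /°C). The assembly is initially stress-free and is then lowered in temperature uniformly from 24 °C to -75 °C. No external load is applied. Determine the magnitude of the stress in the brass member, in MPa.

σ ≈ 83.1 MPa (tensile)

The brass has the larger α, so on cooling it would change length more than the titanium alloy if both were free. The rigid plates force a common final length, so the brass is put into tension and the titanium alloy into compression, with equal and opposite forces P (no external load).
Compatibility of the two members (thermal + elastic change equal): (α₁ − α₂)ΔT = P·[1/(A₁E₁) + 1/(A₂E₂)].
|α₁ − α₂|·ΔT = 9.5×10⁻⁶ × 99 = 0.0009405.
1/(A₁E₁) + 1/(A₂E₂) = 1/(375×104×10³) + 1/(1925×114×10³) = 3.02×10⁻⁸ N⁻¹.
So P = 0.0009405 / 3.02×10⁻⁸ = 31.14 kN.
σ_{brass} = P/A₁ = 31140/375 = 83.05 MPa, tensile.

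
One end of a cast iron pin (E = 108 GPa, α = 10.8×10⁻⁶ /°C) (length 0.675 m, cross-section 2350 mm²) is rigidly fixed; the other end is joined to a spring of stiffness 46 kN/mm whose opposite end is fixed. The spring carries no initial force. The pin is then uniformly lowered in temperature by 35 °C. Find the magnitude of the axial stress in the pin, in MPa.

σ ≈ 4.45 MPa (tensile)

The unrestrained thermal change is αΔT L = 10.8×10⁻⁶ × 35 × 675 = 0.2551 mm.
With a force P in the spring, the elastic change of the pin is PL/(AE) and that of the spring is P/k; compatibility requires their sum to equal δ_free.
P [ L/(AE) + 1/k ] = δ_free → P [ 675/(2350×108×10³) + 1/(46×10³) ] = 0.2551.
P = 0.2551 / 2.44×10⁻⁵ = 10460 N.
σ = P/A = 10460/2350 = 4.45 MPa.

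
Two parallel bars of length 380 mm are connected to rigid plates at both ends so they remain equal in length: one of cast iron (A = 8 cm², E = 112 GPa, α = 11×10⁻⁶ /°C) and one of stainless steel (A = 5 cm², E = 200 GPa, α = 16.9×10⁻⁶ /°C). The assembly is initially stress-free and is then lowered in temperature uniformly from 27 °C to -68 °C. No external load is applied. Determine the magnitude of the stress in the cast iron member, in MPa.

σ ≈ 33.1 MPa (compressive)

The stainless steel has the larger α, so on cooling it would change length more than the cast iron if both were free. The rigid plates force a common final length, so the stainless steel is put into tension and the cast iron into compression, with equal and opposite forces P (no external load).
Equating the net (thermal + elastic) strains gives |α₁ − α₂|·ΔT = P·[1/(A₁E₁) + 1/(A₂E₂)].
|α₁ − α₂|·ΔT = 5.9×10⁻⁶ × 95 = 0.0005605.
1/(A₁E₁) + 1/(A₂E₂) = 1/(800×112×10³) + 1/(500×200×10³) = 2.116×10⁻⁸ N⁻¹.
P = 0.0005605 / 2.116×10⁻⁸ = 26490 N = 26.49 kN.
σ_{cast iron} = P/A₁ = 26490/800 = 33.11 MPa, compressive.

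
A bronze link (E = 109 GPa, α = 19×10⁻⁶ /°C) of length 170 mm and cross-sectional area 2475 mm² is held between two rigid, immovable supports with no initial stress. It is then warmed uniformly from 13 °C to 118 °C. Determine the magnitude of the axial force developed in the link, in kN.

P ≈ 538 kN (compressive)

Full restraint means ε = 0, so the stress is σ = EαΔT = 109×10³ × 19×10⁻⁶ × 105 = 217.5 MPa.
Then P = σA = 217.5 × 2475 mm² = 538.2 kN, compressive.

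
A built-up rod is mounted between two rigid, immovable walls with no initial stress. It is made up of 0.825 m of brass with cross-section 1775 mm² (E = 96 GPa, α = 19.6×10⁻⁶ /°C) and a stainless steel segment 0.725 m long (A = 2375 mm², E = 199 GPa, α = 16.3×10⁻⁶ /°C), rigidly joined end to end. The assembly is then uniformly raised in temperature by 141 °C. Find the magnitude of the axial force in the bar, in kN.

P ≈ 619 kN (compressive)

With the walls removed the bar would change length by δ_free = Σ αᵢΔT Lᵢ = 19.6×10⁻⁶×141×825 + 16.3×10⁻⁶×141×725 = 3.946 mm.
Since the ends are fixed, an axial force P builds up, equal in every segment, with P · Σ Lᵢ/(AᵢEᵢ) = δ_free.
The series flexibility is Σ Lᵢ/(AᵢEᵢ) = 825/(1775×96×10³) + 725/(2375×199×10³) = 6.376×10⁻⁶ mm/N.
Hence P = δ_free / Σ(L/AE) = 3.946/6.376×10⁻⁶ = 619 kN (compressive).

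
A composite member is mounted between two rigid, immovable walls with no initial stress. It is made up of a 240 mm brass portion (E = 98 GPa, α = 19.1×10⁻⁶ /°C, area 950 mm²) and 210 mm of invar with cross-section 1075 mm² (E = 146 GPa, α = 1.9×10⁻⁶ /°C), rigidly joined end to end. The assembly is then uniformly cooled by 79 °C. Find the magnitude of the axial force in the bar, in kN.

With the walls removed the bar would change length by δ_free = Σ αᵢΔT Lᵢ = 19.1×10⁻⁶×79×240 + 1.9×10⁻⁶×79×210 = 0.3937 mm.
Since the ends are fixed, an axial force P builds up, equal in every segment, with P · Σ Lᵢ/(AᵢEᵢ) = δ_free.
The series flexibility is Σ Lᵢ/(AᵢEᵢ) = 240/(950×98×10³) + 210/(1075×146×10³) = 3.916×10⁻⁶ mm/N.
P = 0.3937 / 3.916×10⁻⁶ = 100500 N = 100.5 kN, tensile.

P ≈ 101 kN (tensile)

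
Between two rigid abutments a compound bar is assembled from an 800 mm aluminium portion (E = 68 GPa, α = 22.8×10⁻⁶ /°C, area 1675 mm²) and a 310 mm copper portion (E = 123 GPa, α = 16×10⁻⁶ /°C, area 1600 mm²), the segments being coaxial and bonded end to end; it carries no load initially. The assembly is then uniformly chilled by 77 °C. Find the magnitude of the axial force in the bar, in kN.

If the supports were absent, the total length change would be Σ αᵢΔT Lᵢ = 22.8×10⁻⁶×77×800 + 16×10⁻⁶×77×310 = 1.786 mm.
The walls prevent any net length change, so an axial force P (same in every segment) develops. Compatibility: P · Σ Lᵢ/(AᵢEᵢ) = δ_free.
The series flexibility is Σ Lᵢ/(AᵢEᵢ) = 800/(1675×68×10³) + 310/(1600×123×10³) = 8.599×10⁻⁶ mm/N.
Hence P = δ_free / Σ(L/AE) = 1.786/8.599×10⁻⁶ = 207.7 kN (tensile).

P ≈ 208 kN (tensile)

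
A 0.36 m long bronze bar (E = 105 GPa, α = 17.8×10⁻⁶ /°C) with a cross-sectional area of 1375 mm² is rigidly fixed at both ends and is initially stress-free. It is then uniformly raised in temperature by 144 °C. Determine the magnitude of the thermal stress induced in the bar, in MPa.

The supports are rigid, so the total axial strain is zero. The restrained thermal strain is ε = αΔT = 17.8×10⁻⁶ × 144 = 2563.2×10⁻⁶.
Hence σ = E·αΔT = 105×10³ × 2563.2×10⁻⁶ = 269.1 MPa, compressive.

σ ≈ 269 MPa (compressive)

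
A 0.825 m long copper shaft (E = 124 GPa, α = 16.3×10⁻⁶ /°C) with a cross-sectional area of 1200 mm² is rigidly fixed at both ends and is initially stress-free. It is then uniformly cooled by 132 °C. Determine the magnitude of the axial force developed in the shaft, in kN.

Full restraint means ε = 0, so the stress is σ = EαΔT = 124×10³ × 16.3×10⁻⁶ × 132 = 266.8 MPa.
Axial force P = σA = 266.8 × 1200 = 320200 N = 320.2 kN, tensile.

P ≈ 320 kN (tensile)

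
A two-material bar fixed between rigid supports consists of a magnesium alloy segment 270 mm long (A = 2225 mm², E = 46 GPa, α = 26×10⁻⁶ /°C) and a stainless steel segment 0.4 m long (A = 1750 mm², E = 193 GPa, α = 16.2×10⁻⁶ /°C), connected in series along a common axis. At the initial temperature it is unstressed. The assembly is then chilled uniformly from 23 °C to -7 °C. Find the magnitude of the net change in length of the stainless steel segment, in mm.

|ΔL| ≈ 0.0689 mm

With the walls removed the bar would change length by δ_free = Σ αᵢΔT Lᵢ = 26×10⁻⁶×30×270 + 16.2×10⁻⁶×30×400 = 0.405 mm.
The walls prevent any net length change, so an axial force P (same in every segment) develops. Compatibility: P · Σ Lᵢ/(AᵢEᵢ) = δ_free.
Σ Lᵢ/(AᵢEᵢ) = 270/(2225×46×10³) + 400/(1750×193×10³) = 3.822×10⁻⁶ mm/N.
Hence P = δ_free / Σ(L/AE) = 0.405/3.822×10⁻⁶ = 106 kN (tensile).
For the stainless steel segment, free thermal change = 16.2×10⁻⁶×30×400 = 0.1944 mm and elastic change from P = 106000×400/(1750×193×10³) = 0.1255 mm; these oppose, so the net change is 0.0689 mm (segment shortens).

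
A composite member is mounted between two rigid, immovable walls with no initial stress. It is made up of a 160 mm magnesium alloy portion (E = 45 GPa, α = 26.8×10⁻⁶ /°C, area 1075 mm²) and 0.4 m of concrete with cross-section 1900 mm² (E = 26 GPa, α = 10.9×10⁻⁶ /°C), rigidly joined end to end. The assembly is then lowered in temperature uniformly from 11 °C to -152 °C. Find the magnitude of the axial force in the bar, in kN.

If the supports were absent, the total length change would be Σ αᵢΔT Lᵢ = 26.8×10⁻⁶×163×160 + 10.9×10⁻⁶×163×400 = 1.41 mm.
Since the ends are fixed, an axial force P builds up, equal in every segment, with P · Σ Lᵢ/(AᵢEᵢ) = δ_free.
The series flexibility is Σ Lᵢ/(AᵢEᵢ) = 160/(1075×45×10³) + 400/(1900×26×10³) = 1.14×10⁻⁵ mm/N.
So P = 1.41 / 1.14×10⁻⁵ = 123.6 kN, tensile.

P ≈ 124 kN (tensile)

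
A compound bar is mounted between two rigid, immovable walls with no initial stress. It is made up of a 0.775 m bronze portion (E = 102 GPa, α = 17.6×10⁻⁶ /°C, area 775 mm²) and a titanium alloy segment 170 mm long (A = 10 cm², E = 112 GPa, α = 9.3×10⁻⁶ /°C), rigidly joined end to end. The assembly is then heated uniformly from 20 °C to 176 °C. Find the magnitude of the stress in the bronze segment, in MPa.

σ ≈ 271 MPa (compressive)

If the supports were absent, the total length change would be Σ αᵢΔT Lᵢ = 17.6×10⁻⁶×156×775 + 9.3×10⁻⁶×156×170 = 2.374 mm.
The rigid supports impose zero overall length change; the single axial force P common to all segments must satisfy P Σ Lᵢ/(AᵢEᵢ) = δ_free.
The series flexibility is Σ Lᵢ/(AᵢEᵢ) = 775/(775×102×10³) + 170/(1000×112×10³) = 1.132×10⁻⁵ mm/N.
Hence P = δ_free / Σ(L/AE) = 2.374/1.132×10⁻⁵ = 209.7 kN (compressive).
σ_{bronze} = P / A = 209700 / 775 = 270.6 MPa.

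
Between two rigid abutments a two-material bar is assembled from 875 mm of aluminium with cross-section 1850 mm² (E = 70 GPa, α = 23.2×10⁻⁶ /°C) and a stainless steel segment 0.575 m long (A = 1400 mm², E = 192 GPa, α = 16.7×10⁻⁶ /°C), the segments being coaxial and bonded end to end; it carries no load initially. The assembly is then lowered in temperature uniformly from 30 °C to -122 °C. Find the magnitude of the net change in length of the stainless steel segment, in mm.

If the supports were absent, the total length change would be Σ αᵢΔT Lᵢ = 23.2×10⁻⁶×152×875 + 16.7×10⁻⁶×152×575 = 4.545 mm.
Since the ends are fixed, an axial force P builds up, equal in every segment, with P · Σ Lᵢ/(AᵢEᵢ) = δ_free.
The series flexibility is Σ Lᵢ/(AᵢEᵢ) = 875/(1850×70×10³) + 575/(1400×192×10³) = 8.896×10⁻⁶ mm/N.
P = 4.545 / 8.896×10⁻⁶ = 510900 N = 510.9 kN, tensile.
For the stainless steel segment, free thermal change = 16.7×10⁻⁶×152×575 = 1.46 mm and elastic change from P = 510900×575/(1400×192×10³) = 1.093 mm; these oppose, so the net change is 0.367 mm (segment shortens).

|ΔL| ≈ 0.367 mm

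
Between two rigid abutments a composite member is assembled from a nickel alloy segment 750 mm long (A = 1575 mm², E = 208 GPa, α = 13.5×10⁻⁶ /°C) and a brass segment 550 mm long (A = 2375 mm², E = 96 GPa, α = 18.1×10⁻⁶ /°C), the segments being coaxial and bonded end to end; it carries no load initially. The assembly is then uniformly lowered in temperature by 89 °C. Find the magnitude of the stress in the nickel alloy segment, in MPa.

σ ≈ 241 MPa (tensile)

Free thermal contraction of the whole bar: Σ αᵢΔT Lᵢ = 13.5×10⁻⁶×89×750 + 18.1×10⁻⁶×89×550 = 1.787 mm.
The rigid supports impose zero overall length change; the single axial force P common to all segments must satisfy P Σ Lᵢ/(AᵢEᵢ) = δ_free.
Σ Lᵢ/(AᵢEᵢ) = 750/(1575×208×10³) + 550/(2375×96×10³) = 4.702×10⁻⁶ mm/N.
P = 1.787 / 4.702×10⁻⁶ = 380100 N = 380.1 kN, tensile.
σ_{nickel alloy} = P / A = 380100 / 1575 = 241.3 MPa.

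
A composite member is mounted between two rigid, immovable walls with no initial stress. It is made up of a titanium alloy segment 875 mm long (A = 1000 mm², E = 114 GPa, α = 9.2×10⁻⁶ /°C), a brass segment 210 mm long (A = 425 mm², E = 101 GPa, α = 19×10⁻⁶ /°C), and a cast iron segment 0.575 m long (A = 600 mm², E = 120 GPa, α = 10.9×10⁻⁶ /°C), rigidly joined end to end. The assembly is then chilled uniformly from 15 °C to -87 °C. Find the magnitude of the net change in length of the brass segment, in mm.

|ΔL| ≈ 0.0375 mm

If the supports were absent, the total length change would be Σ αᵢΔT Lᵢ = 9.2×10⁻⁶×102×875 + 19×10⁻⁶×102×210 + 10.9×10⁻⁶×102×575 = 1.867 mm.
Since the ends are fixed, an axial force P builds up, equal in every segment, with P · Σ Lᵢ/(AᵢEᵢ) = δ_free.
The series flexibility is Σ Lᵢ/(AᵢEᵢ) = 875/(1000×114×10³) + 210/(425×101×10³) + 575/(600×120×10³) = 2.055×10⁻⁵ mm/N.
So P = 1.867 / 2.055×10⁻⁵ = 90.85 kN, tensile.
For the brass segment, free thermal change = 19×10⁻⁶×102×210 = 0.407 mm and elastic change from P = 90850×210/(425×101×10³) = 0.4445 mm; these oppose, so the net change is 0.0375 mm (segment lengthens).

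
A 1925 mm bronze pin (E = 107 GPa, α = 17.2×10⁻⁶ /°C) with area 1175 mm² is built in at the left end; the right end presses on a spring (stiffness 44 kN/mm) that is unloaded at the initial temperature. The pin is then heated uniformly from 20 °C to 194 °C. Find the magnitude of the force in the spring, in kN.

P ≈ 151 kN

Free thermal expansion: δ_free = αΔT L = 17.2×10⁻⁶ × 174 × 1925 = 5.761 mm.
With a force P in the spring, the elastic change of the pin is PL/(AE) and that of the spring is P/k; compatibility requires their sum to equal δ_free.
P [ L/(AE) + 1/k ] = δ_free → P [ 1925/(1175×107×10³) + 1/(44×10³) ] = 5.761.
P = 5.761 / 3.804×10⁻⁵ = 151500 N.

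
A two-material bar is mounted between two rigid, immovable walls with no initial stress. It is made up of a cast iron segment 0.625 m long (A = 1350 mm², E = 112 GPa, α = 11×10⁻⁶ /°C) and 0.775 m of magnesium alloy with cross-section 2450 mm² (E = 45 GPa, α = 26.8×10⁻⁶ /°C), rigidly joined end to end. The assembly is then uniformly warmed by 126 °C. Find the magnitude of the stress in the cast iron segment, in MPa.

σ ≈ 231 MPa (compressive)

If the supports were absent, the total length change would be Σ αᵢΔT Lᵢ = 11×10⁻⁶×126×625 + 26.8×10⁻⁶×126×775 = 3.483 mm.
Since the ends are fixed, an axial force P builds up, equal in every segment, with P · Σ Lᵢ/(AᵢEᵢ) = δ_free.
The series flexibility is Σ Lᵢ/(AᵢEᵢ) = 625/(1350×112×10³) + 775/(2450×45×10³) = 1.116×10⁻⁵ mm/N.
P = 3.483 / 1.116×10⁻⁵ = 312000 N = 312 kN, compressive.
σ_{cast iron} = P / A = 312000 / 1350 = 231.1 MPa.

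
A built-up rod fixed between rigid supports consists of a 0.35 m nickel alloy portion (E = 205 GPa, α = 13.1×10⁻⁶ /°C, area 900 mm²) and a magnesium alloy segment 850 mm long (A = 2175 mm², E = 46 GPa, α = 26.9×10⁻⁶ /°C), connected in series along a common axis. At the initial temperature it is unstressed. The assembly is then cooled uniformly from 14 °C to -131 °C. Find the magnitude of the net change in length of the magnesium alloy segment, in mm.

|ΔL| ≈ 0.0617 mm

Free thermal contraction of the whole bar: Σ αᵢΔT Lᵢ = 13.1×10⁻⁶×145×350 + 26.9×10⁻⁶×145×850 = 3.98 mm.
The rigid supports impose zero overall length change; the single axial force P common to all segments must satisfy P Σ Lᵢ/(AᵢEᵢ) = δ_free.
The series flexibility is Σ Lᵢ/(AᵢEᵢ) = 350/(900×205×10³) + 850/(2175×46×10³) = 1.039×10⁻⁵ mm/N.
So P = 3.98 / 1.039×10⁻⁵ = 383 kN, tensile.
For the magnesium alloy segment, free thermal change = 26.9×10⁻⁶×145×850 = 3.315 mm and elastic change from P = 383000×850/(2175×46×10³) = 3.254 mm; these oppose, so the net change is 0.0617 mm (segment shortens).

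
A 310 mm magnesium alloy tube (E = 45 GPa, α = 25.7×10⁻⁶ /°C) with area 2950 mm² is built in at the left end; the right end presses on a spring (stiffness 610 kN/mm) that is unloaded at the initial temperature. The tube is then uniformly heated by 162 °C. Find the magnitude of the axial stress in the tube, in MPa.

σ ≈ 110 MPa (compressive)

Free thermal expansion: δ_free = αΔT L = 25.7×10⁻⁶ × 162 × 310 = 1.291 mm.
Let P be the compressive force at the spring. The tube shortens elastically by PL/(AE) and the spring compresses by P/k; together these equal δ_free.
So P = δ_free / [L/(AE) + 1/k] = 1.291 / [ 310/(2950×45×10³) + 1/(610×10³) ].
P = 1.291 / 3.975×10⁻⁶ = 324700 N.
σ = P/A = 324700/2950 = 110.1 MPa.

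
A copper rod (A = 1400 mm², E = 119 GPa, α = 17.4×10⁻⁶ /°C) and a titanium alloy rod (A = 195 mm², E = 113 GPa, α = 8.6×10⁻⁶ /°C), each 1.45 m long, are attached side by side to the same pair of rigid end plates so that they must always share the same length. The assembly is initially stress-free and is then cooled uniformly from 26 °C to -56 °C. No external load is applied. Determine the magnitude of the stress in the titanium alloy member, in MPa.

σ ≈ 72 MPa (compressive)

Equilibrium of a rigid end plate with no external load gives equal and opposite internal forces ±P in the two members. Since α_{copper} > α_{titanium alloy}, cooling drives the copper into tension and the titanium alloy into compression.
Setting the final lengths equal and cancelling L: (α₁ − α₂)ΔT = P/(A₁E₁) + P/(A₂E₂).
|α₁ − α₂|·ΔT = 8.8×10⁻⁶ × 82 = 0.0007216.
1/(A₁E₁) + 1/(A₂E₂) = 1/(1400×119×10³) + 1/(195×113×10³) = 5.138×10⁻⁸ N⁻¹.
P = 0.0007216 / 5.138×10⁻⁸ = 14040 N = 14.04 kN.
σ_{titanium alloy} = P/A₂ = 14040/195 = 72.02 MPa, compressive.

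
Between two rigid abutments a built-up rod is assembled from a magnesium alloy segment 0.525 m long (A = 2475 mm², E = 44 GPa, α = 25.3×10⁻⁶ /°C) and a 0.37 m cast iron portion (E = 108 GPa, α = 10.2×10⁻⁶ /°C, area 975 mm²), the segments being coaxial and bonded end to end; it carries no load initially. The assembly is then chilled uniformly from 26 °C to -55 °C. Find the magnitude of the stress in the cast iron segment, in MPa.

σ ≈ 170 MPa (tensile)

With the walls removed the bar would change length by δ_free = Σ αᵢΔT Lᵢ = 25.3×10⁻⁶×81×525 + 10.2×10⁻⁶×81×370 = 1.382 mm.
Since the ends are fixed, an axial force P builds up, equal in every segment, with P · Σ Lᵢ/(AᵢEᵢ) = δ_free.
The series flexibility is Σ Lᵢ/(AᵢEᵢ) = 525/(2475×44×10³) + 370/(975×108×10³) = 8.335×10⁻⁶ mm/N.
P = 1.382 / 8.335×10⁻⁶ = 165800 N = 165.8 kN, tensile.
σ_{cast iron} = P / A = 165800 / 975 = 170 MPa.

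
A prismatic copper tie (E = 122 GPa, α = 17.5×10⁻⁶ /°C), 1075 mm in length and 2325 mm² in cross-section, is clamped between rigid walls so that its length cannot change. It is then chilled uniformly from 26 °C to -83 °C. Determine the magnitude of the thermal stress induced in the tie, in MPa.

σ ≈ 233 MPa (tensile)

With length fixed, the mechanical strain must cancel the thermal strain αΔT = 17.5×10⁻⁶ × 109 = 1907.5×10⁻⁶.
Hence σ = E·αΔT = 122×10³ × 1907.5×10⁻⁶ = 232.7 MPa, tensile.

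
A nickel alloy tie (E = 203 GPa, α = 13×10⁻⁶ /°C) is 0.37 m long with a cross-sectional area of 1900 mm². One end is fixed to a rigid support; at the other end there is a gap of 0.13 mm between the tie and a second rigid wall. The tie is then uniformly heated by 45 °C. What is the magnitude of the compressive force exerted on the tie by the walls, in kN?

Free thermal elongation = αΔT L = 13×10⁻⁶ × 45 × 370 = 0.2165 mm.
This exceeds the 0.13 mm gap, so the wall pushes back. The portion of expansion that must be recovered elastically is δ_free − gap = 0.2165 − 0.13 = 0.08645 mm.
That suppressed elongation corresponds to σ = E·Δ/L = 203×10³ × 0.08645/370 = 47.43 MPa.
Force on the wall = σA = 47.43 × 1900 mm² = 90.12 kN.

P ≈ 90.1 kN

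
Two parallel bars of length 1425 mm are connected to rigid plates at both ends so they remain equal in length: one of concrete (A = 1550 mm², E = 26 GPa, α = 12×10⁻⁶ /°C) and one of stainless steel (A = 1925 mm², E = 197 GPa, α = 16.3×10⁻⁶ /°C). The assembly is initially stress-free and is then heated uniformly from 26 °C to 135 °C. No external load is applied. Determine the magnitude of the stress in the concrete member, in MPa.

σ ≈ 11 MPa (tensile)

Equilibrium of a rigid end plate with no external load gives equal and opposite internal forces ±P in the two members. Since α_{stainless steel} > α_{concrete}, heating drives the stainless steel into compression and the concrete into tension.
Compatibility of the two members (thermal + elastic change equal): (α₁ − α₂)ΔT = P·[1/(A₁E₁) + 1/(A₂E₂)].
|α₁ − α₂|·ΔT = 4.3×10⁻⁶ × 109 = 0.0004687.
1/(A₁E₁) + 1/(A₂E₂) = 1/(1550×26×10³) + 1/(1925×197×10³) = 2.745×10⁻⁸ N⁻¹.
P = 0.0004687 / 2.745×10⁻⁸ = 17070 N = 17.07 kN.
σ_{concrete} = P/A₁ = 17070/1550 = 11.02 MPa, tensile.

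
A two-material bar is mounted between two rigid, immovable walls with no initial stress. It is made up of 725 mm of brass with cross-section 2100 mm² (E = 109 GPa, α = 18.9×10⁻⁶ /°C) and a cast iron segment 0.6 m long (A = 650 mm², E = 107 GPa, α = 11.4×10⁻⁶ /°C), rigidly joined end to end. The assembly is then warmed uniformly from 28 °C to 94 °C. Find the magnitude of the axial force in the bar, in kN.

If the supports were absent, the total length change would be Σ αᵢΔT Lᵢ = 18.9×10⁻⁶×66×725 + 11.4×10⁻⁶×66×600 = 1.356 mm.
The walls prevent any net length change, so an axial force P (same in every segment) develops. Compatibility: P · Σ Lᵢ/(AᵢEᵢ) = δ_free.
The series flexibility is Σ Lᵢ/(AᵢEᵢ) = 725/(2100×109×10³) + 600/(650×107×10³) = 1.179×10⁻⁵ mm/N.
So P = 1.356 / 1.179×10⁻⁵ = 115 kN, compressive.

P ≈ 115 kN (compressive)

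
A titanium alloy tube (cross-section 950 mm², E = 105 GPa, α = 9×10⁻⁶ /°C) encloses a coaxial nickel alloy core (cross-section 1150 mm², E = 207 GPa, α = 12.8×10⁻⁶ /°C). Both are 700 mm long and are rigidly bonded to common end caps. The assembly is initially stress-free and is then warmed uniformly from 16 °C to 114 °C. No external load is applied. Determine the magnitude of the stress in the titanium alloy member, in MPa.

Both members must finish at the same length. With the larger α, the nickel alloy tends to over-expand; the plates restrain it, putting the nickel alloy in compression and the titanium alloy in tension. With no external load the two internal forces are equal and opposite, magnitude P.
Compatibility of the two members (thermal + elastic change equal): (α₁ − α₂)ΔT = P·[1/(A₁E₁) + 1/(A₂E₂)].
|α₁ − α₂|·ΔT = 3.8×10⁻⁶ × 98 = 0.0003724.
1/(A₁E₁) + 1/(A₂E₂) = 1/(950×105×10³) + 1/(1150×207×10³) = 1.423×10⁻⁸ N⁻¹.
So P = 0.0003724 / 1.423×10⁻⁸ = 26.18 kN.
σ_{titanium alloy} = P/A₁ = 26180/950 = 27.56 MPa, tensile.

σ ≈ 27.6 MPa (tensile)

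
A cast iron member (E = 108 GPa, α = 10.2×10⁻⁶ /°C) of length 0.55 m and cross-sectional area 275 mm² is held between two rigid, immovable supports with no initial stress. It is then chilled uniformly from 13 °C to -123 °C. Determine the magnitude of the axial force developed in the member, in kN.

The ends cannot move, so σ = EαΔT = 108×10³ × 10.2×10⁻⁶ × 136 = 149.8 MPa.
Axial force P = σA = 149.8 × 275 = 41200 N = 41.2 kN, tensile.

P ≈ 41.2 kN (tensile)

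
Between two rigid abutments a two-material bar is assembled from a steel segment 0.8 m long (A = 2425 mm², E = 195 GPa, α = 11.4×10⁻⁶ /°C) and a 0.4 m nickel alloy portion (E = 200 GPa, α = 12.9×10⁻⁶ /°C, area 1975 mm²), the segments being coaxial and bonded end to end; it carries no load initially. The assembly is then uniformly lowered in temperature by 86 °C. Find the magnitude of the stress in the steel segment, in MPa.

Free thermal contraction of the whole bar: Σ αᵢΔT Lᵢ = 11.4×10⁻⁶×86×800 + 12.9×10⁻⁶×86×400 = 1.228 mm.
The walls prevent any net length change, so an axial force P (same in every segment) develops. Compatibility: P · Σ Lᵢ/(AᵢEᵢ) = δ_free.
The series flexibility is Σ Lᵢ/(AᵢEᵢ) = 800/(2425×195×10³) + 400/(1975×200×10³) = 2.704×10⁻⁶ mm/N.
So P = 1.228 / 2.704×10⁻⁶ = 454.1 kN, tensile.
σ_{steel} = P / A = 454100 / 2425 = 187.3 MPa.

σ ≈ 187 MPa (tensile)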